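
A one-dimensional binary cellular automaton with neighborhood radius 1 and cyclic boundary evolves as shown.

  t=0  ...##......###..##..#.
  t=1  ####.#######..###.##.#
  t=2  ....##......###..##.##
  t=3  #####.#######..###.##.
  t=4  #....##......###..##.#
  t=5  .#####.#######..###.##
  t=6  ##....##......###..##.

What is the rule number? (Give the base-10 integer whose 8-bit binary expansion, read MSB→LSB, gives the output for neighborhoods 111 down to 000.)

  nb ###: next=.  (t=0,i=12, bit7=0)
  nb ##.: next=.  (t=0,i=4, bit6=0)
  nb #.#: next=#  (t=1,i=4, bit5=1)
  nb #..: next=#  (t=0,i=5, bit4=1)
  nb .##: next=#  (t=0,i=3, bit3=1)
  nb .#.: next=.  (t=0,i=20, bit2=0)
  nb ..#: next=#  (t=0,i=2, bit1=1)
  nb ...: next=#  (t=0,i=0, bit0=1)
  bits 00111011 = 59

59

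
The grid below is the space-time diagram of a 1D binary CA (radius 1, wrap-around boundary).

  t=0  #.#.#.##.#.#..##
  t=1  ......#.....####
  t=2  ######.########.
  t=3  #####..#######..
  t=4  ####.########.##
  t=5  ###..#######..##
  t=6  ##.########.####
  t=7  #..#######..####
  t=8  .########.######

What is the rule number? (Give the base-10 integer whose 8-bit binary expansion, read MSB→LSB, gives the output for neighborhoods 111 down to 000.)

155

  ### -> #   bit 7 = 1  t=0,i=15
  ##. -> .   bit 6 = 0  t=0,i=0
  #.# -> .   bit 5 = 0  t=0,i=1
  #.. -> #   bit 4 = 1  t=0,i=12
  .## -> #   bit 3 = 1  t=0,i=6
  .#. -> .   bit 2 = 0  t=0,i=2
  ..# -> #   bit 1 = 1  t=0,i=13
  ... -> #   bit 0 = 1  t=1,i=1
  bits 10011011 = 155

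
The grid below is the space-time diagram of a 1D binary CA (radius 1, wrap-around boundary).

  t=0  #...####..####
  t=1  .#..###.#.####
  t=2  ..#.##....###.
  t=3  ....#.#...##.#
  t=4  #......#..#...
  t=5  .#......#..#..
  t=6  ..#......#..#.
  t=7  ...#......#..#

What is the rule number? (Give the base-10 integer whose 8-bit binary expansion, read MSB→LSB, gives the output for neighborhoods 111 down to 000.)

  nb ###: next=#  (t=0,i=5, bit7=1)
  nb ##.: next=.  (t=0,i=0, bit6=0)
  nb #.#: next=.  (t=1,i=0, bit5=0)
  nb #..: next=#  (t=0,i=1, bit4=1)
  nb .##: next=#  (t=0,i=4, bit3=1)
  nb .#.: next=.  (t=1,i=1, bit2=0)
  nb ..#: next=.  (t=0,i=3, bit1=0)
  nb ...: next=.  (t=0,i=2, bit0=0)
  bits 10011000 = 152

152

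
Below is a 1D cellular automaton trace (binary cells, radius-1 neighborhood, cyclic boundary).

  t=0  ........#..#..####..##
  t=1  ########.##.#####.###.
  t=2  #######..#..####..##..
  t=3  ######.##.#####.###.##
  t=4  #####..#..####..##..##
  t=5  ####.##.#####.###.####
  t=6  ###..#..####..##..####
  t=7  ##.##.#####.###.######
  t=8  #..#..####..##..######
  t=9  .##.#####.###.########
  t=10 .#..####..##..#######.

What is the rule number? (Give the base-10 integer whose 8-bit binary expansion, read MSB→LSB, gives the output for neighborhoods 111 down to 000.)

155

  nb ###: next=#  (t=0,i=15, bit7=1)
  nb ##.: next=.  (t=0,i=17, bit6=0)
  nb #.#: next=.  (t=1,i=8, bit5=0)
  nb #..: next=#  (t=0,i=0, bit4=1)
  nb .##: next=#  (t=0,i=14, bit3=1)
  nb .#.: next=.  (t=0,i=8, bit2=0)
  nb ..#: next=#  (t=0,i=7, bit1=1)
  nb ...: next=#  (t=0,i=1, bit0=1)
  bits 10011011 = 155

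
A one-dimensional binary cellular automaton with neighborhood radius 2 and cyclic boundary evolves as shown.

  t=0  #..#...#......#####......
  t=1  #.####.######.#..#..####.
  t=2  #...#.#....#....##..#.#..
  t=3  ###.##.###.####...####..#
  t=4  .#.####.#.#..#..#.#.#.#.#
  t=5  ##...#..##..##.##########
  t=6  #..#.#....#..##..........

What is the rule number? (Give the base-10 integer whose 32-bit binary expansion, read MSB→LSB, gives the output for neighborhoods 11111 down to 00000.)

1248290227

  #####|.  b31=0 t=0,i=16
  ####.|#  b30=1 t=0,i=17
  ###.#|.  b29=0 t=1,i=5
  ###..|.  b28=0 t=0,i=18
  ##.##|#  b27=1 t=1,i=6
  ##.#.|.  b26=0 t=1,i=13
  ##..#|#  b25=1 t=2,i=18
  ##...|.  b24=0 t=0,i=19
  #.###|.  b23=0 t=1,i=2
  #.##.|#  b22=1 t=3,i=4
  #.#.#|#  b21=1 t=1,i=0
  #.#..|.  b20=0 t=1,i=14
  #..##|.  b19=0 t=1,i=19
  #..#.|#  b18=1 t=0,i=2
  #...#|#  b17=1 t=0,i=5
  #....|#  b16=1 t=0,i=9
  .####|.  b15=0 t=0,i=15
  .###.|#  b14=1 t=3,i=8
  .##.#|#  b13=1 t=3,i=5
  .##..|.  b12=0 t=2,i=17
  .#.##|.  b11=0 t=1,i=1
  .#.#.|#  b10=1 t=2,i=5
  .#..#|.  b9=0 t=0,i=1
  .#...|#  b8=1 t=0,i=4
  ..###|#  b7=1 t=0,i=14
  ..##.|.  b6=0 t=2,i=16
  ..#.#|#  b5=1 t=2,i=4
  ..#..|#  b4=1 t=0,i=0
  ...##|.  b3=0 t=0,i=13
  ...#.|.  b2=0 t=0,i=6
  ....#|#  b1=1 t=0,i=12
  .....|#  b0=1 t=0,i=10
  bits 01001010011001110110010110110011 = 1248290227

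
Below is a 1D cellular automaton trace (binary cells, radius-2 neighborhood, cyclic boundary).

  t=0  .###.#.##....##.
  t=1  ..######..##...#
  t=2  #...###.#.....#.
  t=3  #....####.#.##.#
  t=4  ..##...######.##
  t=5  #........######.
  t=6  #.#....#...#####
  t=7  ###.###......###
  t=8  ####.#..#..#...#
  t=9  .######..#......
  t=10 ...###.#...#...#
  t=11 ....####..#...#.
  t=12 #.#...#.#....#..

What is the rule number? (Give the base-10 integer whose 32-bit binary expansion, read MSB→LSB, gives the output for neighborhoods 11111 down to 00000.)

  ##### -> #   bit 31 = 1  t=1,i=4
  ####. -> #   bit 30 = 1  t=1,i=6
  ###.# -> #   bit 29 = 1  t=0,i=3
  ###.. -> .   bit 28 = 0  t=1,i=7
  ##.## -> #   bit 27 = 1  t=3,i=14
  ##.#. -> #   bit 26 = 1  t=0,i=4
  ##..# -> #   bit 25 = 1  t=0,i=15
  ##... -> .   bit 24 = 0  t=0,i=9
  #.### -> .   bit 23 = 0  t=7,i=4
  #.##. -> #   bit 22 = 1  t=0,i=7
  #.#.# -> #   bit 21 = 1  t=0,i=5
  #.#.. -> #   bit 20 = 1  t=2,i=0
  #..## -> .   bit 19 = 0  t=0,i=0
  #..#. -> .   bit 18 = 0  t=8,i=7
  #...# -> .   bit 17 = 0  t=1,i=13
  #.... -> #   bit 16 = 1  t=0,i=10
  .#### -> .   bit 15 = 0  t=1,i=3
  .###. -> #   bit 14 = 1  t=0,i=2
  .##.# -> .   bit 13 = 0  t=3,i=13
  .##.. -> .   bit 12 = 0  t=0,i=8
  .#.## -> #   bit 11 = 1  t=0,i=6
  .#.#. -> #   bit 10 = 1  t=2,i=15
  .#..# -> #   bit 9 = 1  t=1,i=0
  .#... -> .   bit 8 = 0  t=2,i=1
  ..### -> .   bit 7 = 0  t=0,i=1
  ..##. -> .   bit 6 = 0  t=0,i=13
  ..#.# -> .   bit 5 = 0  t=2,i=14
  ..#.. -> .   bit 4 = 0  t=1,i=15
  ...## -> .   bit 3 = 0  t=0,i=12
  ...#. -> #   bit 2 = 1  t=1,i=14
  ....# -> #   bit 1 = 1  t=0,i=11
  ..... -> .   bit 0 = 0  t=2,i=11
  bits 11101110011100010100111000000110 = 4000402950

4000402950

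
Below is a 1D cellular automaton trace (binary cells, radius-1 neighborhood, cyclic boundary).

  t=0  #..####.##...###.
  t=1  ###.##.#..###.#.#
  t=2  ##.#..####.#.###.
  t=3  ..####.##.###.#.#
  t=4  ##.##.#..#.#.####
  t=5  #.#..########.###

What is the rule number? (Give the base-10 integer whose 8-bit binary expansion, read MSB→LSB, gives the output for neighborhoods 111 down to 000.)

183

  ###|#  b7=1 t=0,i=4
  ##.|.  b6=0 t=0,i=6
  #.#|#  b5=1 t=0,i=7
  #..|#  b4=1 t=0,i=1
  .##|.  b3=0 t=0,i=3
  .#.|#  b2=1 t=0,i=0
  ..#|#  b1=1 t=0,i=2
  ...|#  b0=1 t=0,i=11
  bits 10110111 = 183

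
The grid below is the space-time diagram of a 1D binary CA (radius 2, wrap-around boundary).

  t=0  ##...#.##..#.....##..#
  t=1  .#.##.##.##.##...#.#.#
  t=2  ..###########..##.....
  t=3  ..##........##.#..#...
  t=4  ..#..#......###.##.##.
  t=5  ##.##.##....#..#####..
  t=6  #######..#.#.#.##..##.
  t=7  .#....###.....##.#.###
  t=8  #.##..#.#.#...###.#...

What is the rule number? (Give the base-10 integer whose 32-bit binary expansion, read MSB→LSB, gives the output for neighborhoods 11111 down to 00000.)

  ##### -> .   bit 31 = 0  t=2,i=4
  ####. -> .   bit 30 = 0  t=2,i=11
  ###.# -> .   bit 29 = 0  t=4,i=14
  ###.. -> #   bit 28 = 1  t=0,i=1
  ##.## -> #   bit 27 = 1  t=1,i=5
  ##.#. -> #   bit 26 = 1  t=3,i=14
  ##..# -> #   bit 25 = 1  t=0,i=9
  ##... -> .   bit 24 = 0  t=0,i=2
  #.### -> .   bit 23 = 0  t=6,i=0
  #.##. -> #   bit 22 = 1  t=0,i=7
  #.#.# -> .   bit 21 = 0  t=1,i=1
  #.#.. -> .   bit 20 = 0  t=3,i=15
  #..## -> .   bit 19 = 0  t=0,i=20
  #..#. -> #   bit 18 = 1  t=0,i=10
  #...# -> #   bit 17 = 1  t=0,i=3
  #.... -> #   bit 16 = 1  t=0,i=13
  .#### -> #   bit 15 = 1  t=2,i=3
  .###. -> .   bit 14 = 0  t=0,i=0
  .##.# -> #   bit 13 = 1  t=1,i=4
  .##.. -> .   bit 12 = 0  t=0,i=8
  .#.## -> #   bit 11 = 1  t=0,i=6
  .#.#. -> .   bit 10 = 0  t=1,i=0
  .#..# -> #   bit 9 = 1  t=3,i=16
  .#... -> #   bit 8 = 1  t=0,i=12
  ..### -> #   bit 7 = 1  t=0,i=21
  ..##. -> #   bit 6 = 1  t=0,i=17
  ..#.# -> .   bit 5 = 0  t=0,i=5
  ..#.. -> .   bit 4 = 0  t=0,i=11
  ...## -> .   bit 3 = 0  t=0,i=16
  ...#. -> #   bit 2 = 1  t=0,i=4
  ....# -> .   bit 1 = 0  t=0,i=15
  ..... -> .   bit 0 = 0  t=0,i=14
  bits 00011110010001111010101111000100 = 508013508

508013508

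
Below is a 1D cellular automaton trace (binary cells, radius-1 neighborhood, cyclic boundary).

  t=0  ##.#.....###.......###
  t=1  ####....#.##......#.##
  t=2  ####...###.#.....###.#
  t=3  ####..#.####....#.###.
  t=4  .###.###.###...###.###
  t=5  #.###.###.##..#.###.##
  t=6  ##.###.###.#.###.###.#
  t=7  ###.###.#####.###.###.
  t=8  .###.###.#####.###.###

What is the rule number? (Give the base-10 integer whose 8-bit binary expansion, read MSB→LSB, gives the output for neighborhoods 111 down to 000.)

230

  nb ###: next=#  (t=0,i=0, bit7=1)
  nb ##.: next=#  (t=0,i=1, bit6=1)
  nb #.#: next=#  (t=0,i=2, bit5=1)
  nb #..: next=.  (t=0,i=4, bit4=0)
  nb .##: next=.  (t=0,i=9, bit3=0)
  nb .#.: next=#  (t=0,i=3, bit2=1)
  nb ..#: next=#  (t=0,i=8, bit1=1)
  nb ...: next=.  (t=0,i=5, bit0=0)
  bits 11100110 = 230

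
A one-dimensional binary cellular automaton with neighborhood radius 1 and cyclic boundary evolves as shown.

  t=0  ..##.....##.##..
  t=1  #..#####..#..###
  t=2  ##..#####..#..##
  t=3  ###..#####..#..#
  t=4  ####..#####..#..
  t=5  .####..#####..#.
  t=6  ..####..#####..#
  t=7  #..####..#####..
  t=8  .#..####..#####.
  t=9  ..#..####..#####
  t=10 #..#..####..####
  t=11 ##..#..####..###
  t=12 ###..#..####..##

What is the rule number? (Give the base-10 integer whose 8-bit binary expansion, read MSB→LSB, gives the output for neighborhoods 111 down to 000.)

  nb ###: next=#  (t=1,i=4, bit7=1)
  nb ##.: next=#  (t=0,i=3, bit6=1)
  nb #.#: next=.  (t=0,i=11, bit5=0)
  nb #..: next=#  (t=0,i=4, bit4=1)
  nb .##: next=.  (t=0,i=2, bit3=0)
  nb .#.: next=.  (t=1,i=10, bit2=0)
  nb ..#: next=.  (t=0,i=1, bit1=0)
  nb ...: next=#  (t=0,i=0, bit0=1)
  bits 11010001 = 209

209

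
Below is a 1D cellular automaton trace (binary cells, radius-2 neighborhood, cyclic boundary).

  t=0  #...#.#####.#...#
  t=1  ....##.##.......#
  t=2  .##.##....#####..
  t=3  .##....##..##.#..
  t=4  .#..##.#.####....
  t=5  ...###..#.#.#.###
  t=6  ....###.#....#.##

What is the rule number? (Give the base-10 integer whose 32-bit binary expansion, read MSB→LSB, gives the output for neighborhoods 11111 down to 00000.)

2450122851

  nb #####: next=#  (t=0,i=8, bit31=1)
  nb ####.: next=.  (t=0,i=9, bit30=0)
  nb ###.#: next=.  (t=0,i=10, bit29=0)
  nb ###..: next=#  (t=2,i=14, bit28=1)
  nb ##.##: next=.  (t=1,i=6, bit27=0)
  nb ##.#.: next=.  (t=0,i=11, bit26=0)
  nb ##..#: next=#  (t=3,i=9, bit25=1)
  nb ##...: next=.  (t=0,i=1, bit24=0)
  nb #.###: next=.  (t=0,i=6, bit23=0)
  nb #.##.: next=.  (t=1,i=7, bit22=0)
  nb #.#.#: next=.  (t=4,i=7, bit21=0)
  nb #.#..: next=.  (t=0,i=12, bit20=0)
  nb #..##: next=#  (t=3,i=10, bit19=1)
  nb #..#.: next=.  (t=5,i=7, bit18=0)
  nb #...#: next=.  (t=0,i=2, bit17=0)
  nb #....: next=#  (t=1,i=1, bit16=1)
  nb .####: next=#  (t=0,i=7, bit15=1)
  nb .###.: next=#  (t=5,i=4, bit14=1)
  nb .##.#: next=#  (t=1,i=5, bit13=1)
  nb .##..: next=.  (t=0,i=0, bit12=0)
  nb .#.##: next=#  (t=0,i=5, bit11=1)
  nb .#.#.: next=.  (t=5,i=9, bit10=0)
  nb .#..#: next=.  (t=4,i=2, bit9=0)
  nb .#...: next=.  (t=0,i=13, bit8=0)
  nb ..###: next=.  (t=2,i=10, bit7=0)
  nb ..##.: next=#  (t=0,i=16, bit6=1)
  nb ..#.#: next=#  (t=0,i=4, bit5=1)
  nb ..#..: next=.  (t=1,i=16, bit4=0)
  nb ...##: next=.  (t=0,i=15, bit3=0)
  nb ...#.: next=.  (t=0,i=3, bit2=0)
  nb ....#: next=#  (t=1,i=2, bit1=1)
  nb .....: next=#  (t=1,i=11, bit0=1)
  bits 10010010000010011110100001100011 = 2450122851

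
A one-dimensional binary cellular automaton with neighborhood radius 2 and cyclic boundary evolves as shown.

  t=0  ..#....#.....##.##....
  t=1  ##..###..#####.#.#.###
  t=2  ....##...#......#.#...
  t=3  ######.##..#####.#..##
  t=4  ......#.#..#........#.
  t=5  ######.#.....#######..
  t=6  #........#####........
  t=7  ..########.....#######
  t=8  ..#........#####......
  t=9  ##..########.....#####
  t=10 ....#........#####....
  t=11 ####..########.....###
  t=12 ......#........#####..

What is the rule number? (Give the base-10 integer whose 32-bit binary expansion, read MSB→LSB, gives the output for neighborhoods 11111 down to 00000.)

134438095

  [31] ##### => .  t=1,i=11
  [30] ####. => .  t=1,i=0
  [29] ###.# => .  t=1,i=13
  [28] ###.. => .  t=1,i=1
  [27] ##.## => #  t=0,i=15
  [26] ##.#. => .  t=1,i=14
  [25] ##..# => .  t=1,i=2
  [24] ##... => .  t=0,i=18
  [23] #.### => .  t=1,i=19
  [22] #.##. => .  t=0,i=16
  [21] #.#.# => .  t=1,i=15
  [20] #.#.. => .  t=2,i=18
  [19] #..## => .  t=1,i=3
  [18] #..#. => .  t=4,i=10
  [17] #...# => #  t=2,i=7
  [16] #.... => #  t=0,i=4
  [15] .#### => .  t=1,i=10
  [14] .###. => #  t=1,i=5
  [13] .##.# => .  t=0,i=14
  [12] .##.. => #  t=0,i=17
  [11] .#.## => #  t=1,i=18
  [10] .#.#. => #  t=1,i=16
  [9] .#..# => .  t=3,i=18
  [8] .#... => .  t=0,i=3
  [7] ..### => #  t=1,i=4
  [6] ..##. => #  t=0,i=13
  [5] ..#.# => .  t=2,i=16
  [4] ..#.. => .  t=0,i=2
  [3] ...## => #  t=0,i=12
  [2] ...#. => #  t=0,i=1
  [1] ....# => #  t=0,i=0
  [0] ..... => #  t=0,i=10
  bits 00001000000000110101110011001111 = 134438095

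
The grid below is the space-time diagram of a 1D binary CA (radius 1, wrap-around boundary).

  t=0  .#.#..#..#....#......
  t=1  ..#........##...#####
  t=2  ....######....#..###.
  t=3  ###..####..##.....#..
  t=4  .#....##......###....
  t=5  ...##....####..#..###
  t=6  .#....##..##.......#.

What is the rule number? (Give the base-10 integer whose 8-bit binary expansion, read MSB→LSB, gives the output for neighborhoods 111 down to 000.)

  ### -> #   bit 7 = 1  t=1,i=17
  ##. -> .   bit 6 = 0  t=1,i=12
  #.# -> #   bit 5 = 1  t=0,i=2
  #.. -> .   bit 4 = 0  t=0,i=4
  .## -> .   bit 3 = 0  t=1,i=11
  .#. -> .   bit 2 = 0  t=0,i=1
  ..# -> .   bit 1 = 0  t=0,i=0
  ... -> #   bit 0 = 1  t=0,i=11
  bits 10100001 = 161

161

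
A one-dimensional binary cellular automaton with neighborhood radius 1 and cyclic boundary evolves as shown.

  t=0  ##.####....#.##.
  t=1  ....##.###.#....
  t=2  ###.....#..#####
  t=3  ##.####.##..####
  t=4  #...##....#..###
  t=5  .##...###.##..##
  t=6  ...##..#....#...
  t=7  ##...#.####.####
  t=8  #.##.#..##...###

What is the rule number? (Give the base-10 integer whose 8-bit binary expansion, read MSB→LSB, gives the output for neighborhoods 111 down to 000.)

  ###|#  b7=1 t=0,i=4
  ##.|.  b6=0 t=0,i=1
  #.#|.  b5=0 t=0,i=2
  #..|#  b4=1 t=0,i=7
  .##|.  b3=0 t=0,i=0
  .#.|#  b2=1 t=0,i=11
  ..#|.  b1=0 t=0,i=10
  ...|#  b0=1 t=0,i=8
  bits 10010101 = 149

149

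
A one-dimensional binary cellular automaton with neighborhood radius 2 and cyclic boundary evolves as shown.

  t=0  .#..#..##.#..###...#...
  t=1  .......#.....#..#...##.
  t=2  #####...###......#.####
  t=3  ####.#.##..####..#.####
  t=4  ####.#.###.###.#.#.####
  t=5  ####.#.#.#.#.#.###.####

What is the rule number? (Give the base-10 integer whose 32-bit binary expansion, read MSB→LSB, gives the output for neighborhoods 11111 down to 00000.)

3823212009

  nb #####: next=#  (t=2,i=0, bit31=1)
  nb ####.: next=#  (t=2,i=3, bit30=1)
  nb ###.#: next=#  (t=3,i=3, bit29=1)
  nb ###..: next=.  (t=0,i=15, bit28=0)
  nb ##.##: next=.  (t=4,i=10, bit27=0)
  nb ##.#.: next=.  (t=0,i=9, bit26=0)
  nb ##..#: next=#  (t=3,i=9, bit25=1)
  nb ##...: next=#  (t=0,i=16, bit24=1)
  nb #.###: next=#  (t=2,i=19, bit23=1)
  nb #.##.: next=#  (t=3,i=7, bit22=1)
  nb #.#.#: next=#  (t=3,i=5, bit21=1)
  nb #.#..: next=.  (t=0,i=10, bit20=0)
  nb #..##: next=.  (t=0,i=6, bit19=0)
  nb #..#.: next=.  (t=0,i=3, bit18=0)
  nb #...#: next=.  (t=0,i=17, bit17=0)
  nb #....: next=#  (t=0,i=21, bit16=1)
  nb .####: next=#  (t=2,i=20, bit15=1)
  nb .###.: next=.  (t=0,i=14, bit14=0)
  nb .##.#: next=.  (t=0,i=8, bit13=0)
  nb .##..: next=#  (t=1,i=21, bit12=1)
  nb .#.##: next=.  (t=2,i=18, bit11=0)
  nb .#.#.: next=#  (t=4,i=16, bit10=1)
  nb .#..#: next=.  (t=0,i=2, bit9=0)
  nb .#...: next=#  (t=0,i=20, bit8=1)
  nb ..###: next=#  (t=0,i=13, bit7=1)
  nb ..##.: next=#  (t=0,i=7, bit6=1)
  nb ..#.#: next=#  (t=2,i=17, bit5=1)
  nb ..#..: next=.  (t=0,i=1, bit4=0)
  nb ...##: next=#  (t=1,i=19, bit3=1)
  nb ...#.: next=.  (t=0,i=0, bit2=0)
  nb ....#: next=.  (t=0,i=22, bit1=0)
  nb .....: next=#  (t=1,i=1, bit0=1)
  bits 11100011111000011001010111101001 = 3823212009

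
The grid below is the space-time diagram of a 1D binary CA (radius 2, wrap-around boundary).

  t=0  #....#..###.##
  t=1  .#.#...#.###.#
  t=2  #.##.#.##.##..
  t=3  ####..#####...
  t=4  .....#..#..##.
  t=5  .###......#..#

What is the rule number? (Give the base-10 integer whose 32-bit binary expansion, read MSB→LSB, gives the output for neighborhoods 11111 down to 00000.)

2841275427

  #####|#  b31=1 t=3,i=8
  ####.|.  b30=0 t=3,i=2
  ###.#|#  b29=1 t=0,i=10
  ###..|.  b28=0 t=0,i=0
  ##.##|#  b27=1 t=0,i=11
  ##.#.|.  b26=0 t=1,i=12
  ##..#|.  b25=0 t=2,i=12
  ##...|#  b24=1 t=0,i=1
  #.###|.  b23=0 t=0,i=12
  #.##.|#  b22=1 t=2,i=2
  #.#.#|.  b21=0 t=1,i=1
  #.#..|#  b20=1 t=1,i=3
  #..##|#  b19=1 t=0,i=7
  #..#.|.  b18=0 t=2,i=13
  #...#|#  b17=1 t=1,i=5
  #....|.  b16=0 t=0,i=2
  .####|.  b15=0 t=3,i=1
  .###.|#  b14=1 t=0,i=9
  .##.#|#  b13=1 t=2,i=3
  .##..|.  b12=0 t=2,i=11
  .#.##|#  b11=1 t=1,i=8
  .#.#.|#  b10=1 t=1,i=0
  .#..#|.  b9=0 t=0,i=6
  .#...|.  b8=0 t=1,i=4
  ..###|.  b7=0 t=0,i=8
  ..##.|.  b6=0 t=4,i=11
  ..#.#|#  b5=1 t=1,i=7
  ..#..|.  b4=0 t=0,i=5
  ...##|.  b3=0 t=3,i=13
  ...#.|.  b2=0 t=0,i=4
  ....#|#  b1=1 t=0,i=3
  .....|#  b0=1 t=4,i=1
  bits 10101001010110100110110000100011 = 2841275427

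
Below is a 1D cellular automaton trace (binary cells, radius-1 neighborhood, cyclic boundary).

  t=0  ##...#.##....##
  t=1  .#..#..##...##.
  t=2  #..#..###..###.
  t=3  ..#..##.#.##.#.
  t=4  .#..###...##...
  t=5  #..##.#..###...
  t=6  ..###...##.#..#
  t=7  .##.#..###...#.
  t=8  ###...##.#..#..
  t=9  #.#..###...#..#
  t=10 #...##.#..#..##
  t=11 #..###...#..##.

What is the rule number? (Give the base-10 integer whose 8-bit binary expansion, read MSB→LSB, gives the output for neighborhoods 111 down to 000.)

  ### -> .   bit 7 = 0  t=0,i=0
  ##. -> #   bit 6 = 1  t=0,i=1
  #.# -> .   bit 5 = 0  t=0,i=6
  #.. -> .   bit 4 = 0  t=0,i=2
  .## -> #   bit 3 = 1  t=0,i=7
  .#. -> .   bit 2 = 0  t=0,i=5
  ..# -> #   bit 1 = 1  t=0,i=4
  ... -> .   bit 0 = 0  t=0,i=3
  bits 01001010 = 74

74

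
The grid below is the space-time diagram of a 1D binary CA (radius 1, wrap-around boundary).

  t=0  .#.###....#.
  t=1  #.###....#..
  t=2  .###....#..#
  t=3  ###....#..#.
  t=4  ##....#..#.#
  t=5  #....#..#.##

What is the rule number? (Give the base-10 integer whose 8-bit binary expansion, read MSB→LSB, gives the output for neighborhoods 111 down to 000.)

170

  ###|#  b7=1 t=0,i=4
  ##.|.  b6=0 t=0,i=5
  #.#|#  b5=1 t=0,i=2
  #..|.  b4=0 t=0,i=6
  .##|#  b3=1 t=0,i=3
  .#.|.  b2=0 t=0,i=1
  ..#|#  b1=1 t=0,i=0
  ...|.  b0=0 t=0,i=7
  bits 10101010 = 170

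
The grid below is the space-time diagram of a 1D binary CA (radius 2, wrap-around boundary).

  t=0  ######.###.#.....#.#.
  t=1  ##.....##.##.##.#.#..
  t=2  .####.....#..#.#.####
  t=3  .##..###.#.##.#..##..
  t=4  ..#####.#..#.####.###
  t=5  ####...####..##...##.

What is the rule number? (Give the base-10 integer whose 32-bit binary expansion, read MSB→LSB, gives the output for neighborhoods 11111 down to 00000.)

132109957

  nb #####: next=.  (t=0,i=2, bit31=0)
  nb ####.: next=.  (t=0,i=4, bit30=0)
  nb ###.#: next=.  (t=0,i=5, bit29=0)
  nb ###..: next=.  (t=2,i=4, bit28=0)
  nb ##.##: next=.  (t=0,i=6, bit27=0)
  nb ##.#.: next=#  (t=0,i=10, bit26=1)
  nb ##..#: next=#  (t=3,i=3, bit25=1)
  nb ##...: next=#  (t=1,i=2, bit24=1)
  nb #.###: next=#  (t=0,i=0, bit23=1)
  nb #.##.: next=#  (t=1,i=10, bit22=1)
  nb #.#.#: next=.  (t=0,i=19, bit21=0)
  nb #.#..: next=#  (t=0,i=11, bit20=1)
  nb #..##: next=#  (t=1,i=20, bit19=1)
  nb #..#.: next=#  (t=2,i=12, bit18=1)
  nb #...#: next=#  (t=3,i=20, bit17=1)
  nb #....: next=#  (t=0,i=13, bit16=1)
  nb .####: next=#  (t=0,i=1, bit15=1)
  nb .###.: next=#  (t=0,i=8, bit14=1)
  nb .##.#: next=.  (t=1,i=8, bit13=0)
  nb .##..: next=#  (t=1,i=1, bit12=1)
  nb .#.##: next=.  (t=0,i=20, bit11=0)
  nb .#.#.: next=#  (t=0,i=18, bit10=1)
  nb .#..#: next=#  (t=1,i=19, bit9=1)
  nb .#...: next=.  (t=0,i=12, bit8=0)
  nb ..###: next=#  (t=3,i=5, bit7=1)
  nb ..##.: next=.  (t=1,i=0, bit6=0)
  nb ..#.#: next=.  (t=0,i=17, bit5=0)
  nb ..#..: next=.  (t=2,i=10, bit4=0)
  nb ...##: next=.  (t=1,i=6, bit3=0)
  nb ...#.: next=#  (t=0,i=16, bit2=1)
  nb ....#: next=.  (t=0,i=15, bit1=0)
  nb .....: next=#  (t=0,i=14, bit0=1)
  bits 00000111110111111101011010000101 = 132109957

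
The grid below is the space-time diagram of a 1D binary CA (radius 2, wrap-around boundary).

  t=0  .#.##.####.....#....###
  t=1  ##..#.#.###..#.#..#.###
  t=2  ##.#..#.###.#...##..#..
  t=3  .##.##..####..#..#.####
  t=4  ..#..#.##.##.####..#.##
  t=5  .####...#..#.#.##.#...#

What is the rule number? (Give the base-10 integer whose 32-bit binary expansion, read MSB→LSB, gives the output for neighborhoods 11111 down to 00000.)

1974366866

  [31] ##### => .  t=1,i=22
  [30] ####. => #  t=0,i=8
  [29] ###.# => #  t=0,i=22
  [28] ###.. => #  t=0,i=9
  [27] ##.## => .  t=0,i=5
  [26] ##.#. => #  t=0,i=0
  [25] ##..# => .  t=1,i=2
  [24] ##... => #  t=0,i=10
  [23] #.### => #  t=0,i=6
  [22] #.##. => .  t=0,i=3
  [21] #.#.# => #  t=0,i=1
  [20] #.#.. => .  t=1,i=15
  [19] #..## => #  t=2,i=22
  [18] #..#. => #  t=1,i=3
  [17] #...# => #  t=2,i=14
  [16] #.... => .  t=0,i=11
  [15] .#### => .  t=0,i=7
  [14] .###. => #  t=0,i=21
  [13] .##.# => #  t=0,i=4
  [12] .##.. => #  t=2,i=17
  [11] .#.## => .  t=0,i=2
  [10] .#.#. => .  t=1,i=5
  [9] .#..# => #  t=1,i=16
  [8] .#... => .  t=0,i=16
  [7] ..### => #  t=0,i=20
  [6] ..##. => .  t=2,i=0
  [5] ..#.# => .  t=1,i=4
  [4] ..#.. => #  t=0,i=15
  [3] ...## => .  t=0,i=19
  [2] ...#. => .  t=0,i=14
  [1] ....# => #  t=0,i=13
  [0] ..... => .  t=0,i=12
  bits 01110101101011100111001010010010 = 1974366866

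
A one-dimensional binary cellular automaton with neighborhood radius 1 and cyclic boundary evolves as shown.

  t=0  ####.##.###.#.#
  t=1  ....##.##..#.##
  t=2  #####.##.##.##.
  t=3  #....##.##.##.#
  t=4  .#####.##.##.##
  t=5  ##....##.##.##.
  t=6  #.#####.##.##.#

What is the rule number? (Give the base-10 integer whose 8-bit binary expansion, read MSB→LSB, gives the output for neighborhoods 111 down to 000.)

  nb ###: next=.  (t=0,i=0, bit7=0)
  nb ##.: next=.  (t=0,i=3, bit6=0)
  nb #.#: next=#  (t=0,i=4, bit5=1)
  nb #..: next=#  (t=1,i=0, bit4=1)
  nb .##: next=#  (t=0,i=5, bit3=1)
  nb .#.: next=.  (t=0,i=12, bit2=0)
  nb ..#: next=#  (t=1,i=3, bit1=1)
  nb ...: next=#  (t=1,i=1, bit0=1)
  bits 00111011 = 59

59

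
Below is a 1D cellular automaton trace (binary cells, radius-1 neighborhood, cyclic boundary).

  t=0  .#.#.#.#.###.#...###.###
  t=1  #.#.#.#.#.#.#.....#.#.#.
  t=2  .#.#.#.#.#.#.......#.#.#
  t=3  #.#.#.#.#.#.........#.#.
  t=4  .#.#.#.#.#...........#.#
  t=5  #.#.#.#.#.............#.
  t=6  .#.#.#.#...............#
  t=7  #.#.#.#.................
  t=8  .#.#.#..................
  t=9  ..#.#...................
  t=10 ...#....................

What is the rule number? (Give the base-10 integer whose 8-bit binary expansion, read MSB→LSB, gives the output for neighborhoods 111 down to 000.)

160

  [7] ### => #  t=0,i=10
  [6] ##. => .  t=0,i=11
  [5] #.# => #  t=0,i=0
  [4] #.. => .  t=0,i=14
  [3] .## => .  t=0,i=9
  [2] .#. => .  t=0,i=1
  [1] ..# => .  t=0,i=16
  [0] ... => .  t=0,i=15
  bits 10100000 = 160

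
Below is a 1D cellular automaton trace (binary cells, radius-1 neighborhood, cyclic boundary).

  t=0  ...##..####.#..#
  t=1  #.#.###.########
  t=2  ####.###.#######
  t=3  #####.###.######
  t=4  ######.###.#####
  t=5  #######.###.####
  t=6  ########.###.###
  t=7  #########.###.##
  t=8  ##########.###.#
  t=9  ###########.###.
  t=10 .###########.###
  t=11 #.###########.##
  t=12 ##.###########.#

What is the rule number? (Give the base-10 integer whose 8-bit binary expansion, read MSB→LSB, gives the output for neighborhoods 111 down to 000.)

246

  ### -> #   bit 7 = 1  t=0,i=8
  ##. -> #   bit 6 = 1  t=0,i=4
  #.# -> #   bit 5 = 1  t=0,i=11
  #.. -> #   bit 4 = 1  t=0,i=0
  .## -> .   bit 3 = 0  t=0,i=3
  .#. -> #   bit 2 = 1  t=0,i=12
  ..# -> #   bit 1 = 1  t=0,i=2
  ... -> .   bit 0 = 0  t=0,i=1
  bits 11110110 = 246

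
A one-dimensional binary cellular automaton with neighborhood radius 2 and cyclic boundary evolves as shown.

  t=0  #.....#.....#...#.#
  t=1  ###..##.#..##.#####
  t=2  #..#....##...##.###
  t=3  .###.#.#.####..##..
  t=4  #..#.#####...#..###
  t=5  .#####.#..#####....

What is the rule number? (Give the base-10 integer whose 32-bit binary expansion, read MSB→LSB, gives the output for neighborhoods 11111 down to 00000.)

  #####|#  b31=1 t=1,i=0
  ####.|.  b30=0 t=1,i=1
  ###.#|#  b29=1 t=3,i=3
  ###..|.  b28=0 t=1,i=2
  ##.##|#  b27=1 t=1,i=13
  ##.#.|.  b26=0 t=1,i=7
  ##..#|#  b25=1 t=1,i=3
  ##...|#  b24=1 t=0,i=1
  #.###|#  b23=1 t=1,i=14
  #.##.|#  b22=1 t=0,i=18
  #.#.#|#  b21=1 t=3,i=5
  #.#..|#  b20=1 t=1,i=8
  #..##|.  b19=0 t=1,i=4
  #..#.|#  b18=1 t=2,i=2
  #...#|#  b17=1 t=0,i=14
  #....|#  b16=1 t=0,i=2
  .####|.  b15=0 t=1,i=15
  .###.|.  b14=0 t=3,i=2
  .##.#|.  b13=0 t=1,i=6
  .##..|#  b12=1 t=0,i=0
  .#.##|#  b11=1 t=0,i=17
  .#.#.|#  b10=1 t=3,i=6
  .#..#|#  b9=1 t=1,i=9
  .#...|.  b8=0 t=0,i=7
  ..###|.  b7=0 t=3,i=1
  ..##.|.  b6=0 t=1,i=5
  ..#.#|#  b5=1 t=0,i=16
  ..#..|#  b4=1 t=0,i=6
  ...##|#  b3=1 t=2,i=7
  ...#.|#  b2=1 t=0,i=5
  ....#|.  b1=0 t=0,i=4
  .....|.  b0=0 t=0,i=3
  bits 10101011111101110001111000111100 = 2885099068

2885099068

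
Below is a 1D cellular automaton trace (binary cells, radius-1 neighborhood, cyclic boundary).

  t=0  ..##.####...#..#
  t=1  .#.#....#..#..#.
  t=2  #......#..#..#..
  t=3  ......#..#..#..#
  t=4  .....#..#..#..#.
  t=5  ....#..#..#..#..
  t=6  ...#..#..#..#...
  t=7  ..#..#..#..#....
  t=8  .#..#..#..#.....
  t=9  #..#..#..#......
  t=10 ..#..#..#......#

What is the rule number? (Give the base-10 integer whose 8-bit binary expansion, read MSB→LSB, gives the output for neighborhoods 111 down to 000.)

  nb ###: next=.  (t=0,i=6, bit7=0)
  nb ##.: next=#  (t=0,i=3, bit6=1)
  nb #.#: next=.  (t=0,i=4, bit5=0)
  nb #..: next=.  (t=0,i=0, bit4=0)
  nb .##: next=.  (t=0,i=2, bit3=0)
  nb .#.: next=.  (t=0,i=12, bit2=0)
  nb ..#: next=#  (t=0,i=1, bit1=1)
  nb ...: next=.  (t=0,i=10, bit0=0)
  bits 01000010 = 66

66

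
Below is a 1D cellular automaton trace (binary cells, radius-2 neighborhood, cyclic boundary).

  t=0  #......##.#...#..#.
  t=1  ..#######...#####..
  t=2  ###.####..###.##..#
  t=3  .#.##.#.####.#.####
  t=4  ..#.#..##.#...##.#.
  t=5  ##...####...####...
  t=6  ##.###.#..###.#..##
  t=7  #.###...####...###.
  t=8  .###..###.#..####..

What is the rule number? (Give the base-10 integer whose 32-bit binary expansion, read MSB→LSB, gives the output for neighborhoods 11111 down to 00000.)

  [31] ##### => #  t=1,i=4
  [30] ####. => #  t=1,i=7
  [29] ###.# => .  t=2,i=2
  [28] ###.. => .  t=1,i=8
  [27] ##.## => #  t=2,i=3
  [26] ##.#. => .  t=0,i=9
  [25] ##..# => #  t=2,i=8
  [24] ##... => .  t=1,i=9
  [23] #.### => #  t=2,i=4
  [22] #.##. => .  t=2,i=14
  [21] #.#.# => .  t=3,i=1
  [20] #.#.. => .  t=0,i=0
  [19] #..## => #  t=2,i=9
  [18] #..#. => #  t=0,i=16
  [17] #...# => #  t=0,i=12
  [16] #.... => #  t=0,i=2
  [15] .#### => .  t=1,i=3
  [14] .###. => #  t=2,i=11
  [13] .##.# => #  t=0,i=8
  [12] .##.. => #  t=2,i=15
  [11] .#.## => #  t=3,i=2
  [10] .#.#. => .  t=0,i=18
  [9] .#..# => #  t=0,i=15
  [8] .#... => .  t=0,i=1
  [7] ..### => #  t=1,i=2
  [6] ..##. => #  t=0,i=7
  [5] ..#.# => .  t=0,i=17
  [4] ..#.. => #  t=0,i=14
  [3] ...## => #  t=0,i=6
  [2] ...#. => #  t=0,i=13
  [1] ....# => #  t=0,i=5
  [0] ..... => #  t=0,i=3
  bits 11001010100011110111101011011111 = 3398400735

3398400735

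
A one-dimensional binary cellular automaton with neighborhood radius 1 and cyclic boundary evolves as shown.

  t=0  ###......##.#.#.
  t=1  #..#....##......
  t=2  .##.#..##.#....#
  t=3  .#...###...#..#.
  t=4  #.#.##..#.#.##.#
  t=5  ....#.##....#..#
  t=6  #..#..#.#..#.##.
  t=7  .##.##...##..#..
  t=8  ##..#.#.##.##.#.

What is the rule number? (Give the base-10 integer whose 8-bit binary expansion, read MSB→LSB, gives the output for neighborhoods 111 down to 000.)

26

  nb ###: next=.  (t=0,i=1, bit7=0)
  nb ##.: next=.  (t=0,i=2, bit6=0)
  nb #.#: next=.  (t=0,i=11, bit5=0)
  nb #..: next=#  (t=0,i=3, bit4=1)
  nb .##: next=#  (t=0,i=0, bit3=1)
  nb .#.: next=.  (t=0,i=12, bit2=0)
  nb ..#: next=#  (t=0,i=8, bit1=1)
  nb ...: next=.  (t=0,i=4, bit0=0)
  bits 00011010 = 26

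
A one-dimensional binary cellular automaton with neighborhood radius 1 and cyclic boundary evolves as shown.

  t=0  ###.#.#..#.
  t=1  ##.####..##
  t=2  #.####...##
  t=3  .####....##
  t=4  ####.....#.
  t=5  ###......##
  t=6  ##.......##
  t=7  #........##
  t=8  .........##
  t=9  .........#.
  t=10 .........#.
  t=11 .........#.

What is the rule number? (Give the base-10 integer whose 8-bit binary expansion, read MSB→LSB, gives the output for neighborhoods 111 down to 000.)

172

  ###|#  b7=1 t=0,i=1
  ##.|.  b6=0 t=0,i=2
  #.#|#  b5=1 t=0,i=3
  #..|.  b4=0 t=0,i=7
  .##|#  b3=1 t=0,i=0
  .#.|#  b2=1 t=0,i=4
  ..#|.  b1=0 t=0,i=8
  ...|.  b0=0 t=2,i=7
  bits 10101100 = 172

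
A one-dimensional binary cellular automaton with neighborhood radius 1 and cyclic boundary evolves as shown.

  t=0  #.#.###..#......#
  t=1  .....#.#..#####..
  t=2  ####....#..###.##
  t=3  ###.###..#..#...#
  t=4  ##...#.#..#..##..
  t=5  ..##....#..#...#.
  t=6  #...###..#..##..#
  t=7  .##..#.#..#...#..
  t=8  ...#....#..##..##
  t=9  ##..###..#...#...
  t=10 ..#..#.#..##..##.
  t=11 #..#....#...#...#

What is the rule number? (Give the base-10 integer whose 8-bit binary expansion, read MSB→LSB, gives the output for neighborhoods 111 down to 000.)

145

  [7] ### => #  t=0,i=5
  [6] ##. => .  t=0,i=0
  [5] #.# => .  t=0,i=1
  [4] #.. => #  t=0,i=7
  [3] .## => .  t=0,i=4
  [2] .#. => .  t=0,i=2
  [1] ..# => .  t=0,i=8
  [0] ... => #  t=0,i=11
  bits 10010001 = 145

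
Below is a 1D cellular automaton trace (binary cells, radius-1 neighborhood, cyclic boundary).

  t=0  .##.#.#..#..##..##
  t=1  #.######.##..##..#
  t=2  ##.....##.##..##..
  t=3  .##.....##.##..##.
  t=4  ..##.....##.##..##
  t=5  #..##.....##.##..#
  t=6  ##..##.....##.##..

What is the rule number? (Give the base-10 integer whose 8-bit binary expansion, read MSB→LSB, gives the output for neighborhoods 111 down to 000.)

116

  nb ###: next=.  (t=1,i=3, bit7=0)
  nb ##.: next=#  (t=0,i=2, bit6=1)
  nb #.#: next=#  (t=0,i=0, bit5=1)
  nb #..: next=#  (t=0,i=7, bit4=1)
  nb .##: next=.  (t=0,i=1, bit3=0)
  nb .#.: next=#  (t=0,i=4, bit2=1)
  nb ..#: next=.  (t=0,i=8, bit1=0)
  nb ...: next=.  (t=2,i=3, bit0=0)
  bits 01110100 = 116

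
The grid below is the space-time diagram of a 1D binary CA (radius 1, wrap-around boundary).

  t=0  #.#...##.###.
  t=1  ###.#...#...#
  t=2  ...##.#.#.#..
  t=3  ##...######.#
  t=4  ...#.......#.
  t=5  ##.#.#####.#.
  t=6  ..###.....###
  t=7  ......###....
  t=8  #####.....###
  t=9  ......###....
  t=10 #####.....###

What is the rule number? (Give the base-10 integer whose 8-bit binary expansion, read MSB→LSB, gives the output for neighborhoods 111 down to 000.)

  ###|.  b7=0 t=0,i=10
  ##.|.  b6=0 t=0,i=7
  #.#|#  b5=1 t=0,i=1
  #..|.  b4=0 t=0,i=3
  .##|.  b3=0 t=0,i=6
  .#.|#  b2=1 t=0,i=0
  ..#|.  b1=0 t=0,i=5
  ...|#  b0=1 t=0,i=4
  bits 00100101 = 37

37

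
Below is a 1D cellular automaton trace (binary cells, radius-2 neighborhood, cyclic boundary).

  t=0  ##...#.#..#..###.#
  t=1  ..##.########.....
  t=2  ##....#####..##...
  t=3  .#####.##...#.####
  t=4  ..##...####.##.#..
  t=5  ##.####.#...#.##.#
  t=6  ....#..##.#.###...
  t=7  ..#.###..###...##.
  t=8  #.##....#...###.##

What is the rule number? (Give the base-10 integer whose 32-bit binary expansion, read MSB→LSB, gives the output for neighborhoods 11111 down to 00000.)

  ##### -> #   bit 31 = 1  t=1,i=7
  ####. -> .   bit 30 = 0  t=1,i=11
  ###.# -> .   bit 29 = 0  t=0,i=15
  ###.. -> .   bit 28 = 0  t=0,i=1
  ##.## -> .   bit 27 = 0  t=0,i=16
  ##.#. -> #   bit 26 = 1  t=4,i=14
  ##..# -> .   bit 25 = 0  t=2,i=11
  ##... -> #   bit 24 = 1  t=0,i=2
  #.### -> .   bit 23 = 0  t=0,i=17
  #.##. -> #   bit 22 = 1  t=3,i=7
  #.#.# -> #   bit 21 = 1  t=6,i=10
  #.#.. -> #   bit 20 = 1  t=0,i=7
  #..## -> #   bit 19 = 1  t=0,i=12
  #..#. -> #   bit 18 = 1  t=0,i=9
  #...# -> #   bit 17 = 1  t=0,i=3
  #.... -> #   bit 16 = 1  t=1,i=14
  .#### -> #   bit 15 = 1  t=1,i=6
  .###. -> .   bit 14 = 0  t=0,i=0
  .##.# -> .   bit 13 = 0  t=1,i=3
  .##.. -> #   bit 12 = 1  t=2,i=1
  .#.## -> #   bit 11 = 1  t=3,i=13
  .#.#. -> #   bit 10 = 1  t=0,i=6
  .#..# -> #   bit 9 = 1  t=0,i=8
  .#... -> .   bit 8 = 0  t=4,i=16
  ..### -> .   bit 7 = 0  t=0,i=13
  ..##. -> .   bit 6 = 0  t=1,i=2
  ..#.# -> #   bit 5 = 1  t=0,i=5
  ..#.. -> #   bit 4 = 1  t=0,i=10
  ...## -> #   bit 3 = 1  t=1,i=1
  ...#. -> .   bit 2 = 0  t=0,i=4
  ....# -> #   bit 1 = 1  t=1,i=0
  ..... -> .   bit 0 = 0  t=1,i=15
  bits 10000101011111111001111000111010 = 2239733306

2239733306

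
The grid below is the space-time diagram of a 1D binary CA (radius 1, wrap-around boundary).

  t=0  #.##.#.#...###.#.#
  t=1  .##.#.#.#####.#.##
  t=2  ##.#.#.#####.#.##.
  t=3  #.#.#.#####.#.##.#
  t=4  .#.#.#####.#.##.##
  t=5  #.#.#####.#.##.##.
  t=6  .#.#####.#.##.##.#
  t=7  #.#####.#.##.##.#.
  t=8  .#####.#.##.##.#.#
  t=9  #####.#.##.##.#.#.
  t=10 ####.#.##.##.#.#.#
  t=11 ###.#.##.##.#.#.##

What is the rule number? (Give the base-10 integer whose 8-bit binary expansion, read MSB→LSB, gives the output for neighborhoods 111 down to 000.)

  ### -> #   bit 7 = 1  t=0,i=12
  ##. -> .   bit 6 = 0  t=0,i=0
  #.# -> #   bit 5 = 1  t=0,i=1
  #.. -> #   bit 4 = 1  t=0,i=8
  .## -> #   bit 3 = 1  t=0,i=2
  .#. -> .   bit 2 = 0  t=0,i=5
  ..# -> #   bit 1 = 1  t=0,i=10
  ... -> #   bit 0 = 1  t=0,i=9
  bits 10111011 = 187

187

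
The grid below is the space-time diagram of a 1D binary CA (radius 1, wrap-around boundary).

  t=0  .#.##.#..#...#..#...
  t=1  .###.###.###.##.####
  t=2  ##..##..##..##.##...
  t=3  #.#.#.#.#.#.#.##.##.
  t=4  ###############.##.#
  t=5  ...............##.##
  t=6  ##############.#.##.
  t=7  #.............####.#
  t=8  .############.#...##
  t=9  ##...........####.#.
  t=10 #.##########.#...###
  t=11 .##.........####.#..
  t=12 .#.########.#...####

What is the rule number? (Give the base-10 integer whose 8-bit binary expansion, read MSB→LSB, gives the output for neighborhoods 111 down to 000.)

  nb ###: next=.  (t=1,i=2, bit7=0)
  nb ##.: next=.  (t=0,i=4, bit6=0)
  nb #.#: next=#  (t=0,i=2, bit5=1)
  nb #..: next=#  (t=0,i=7, bit4=1)
  nb .##: next=#  (t=0,i=3, bit3=1)
  nb .#.: next=#  (t=0,i=1, bit2=1)
  nb ..#: next=.  (t=0,i=0, bit1=0)
  nb ...: next=#  (t=0,i=11, bit0=1)
  bits 00111101 = 61

61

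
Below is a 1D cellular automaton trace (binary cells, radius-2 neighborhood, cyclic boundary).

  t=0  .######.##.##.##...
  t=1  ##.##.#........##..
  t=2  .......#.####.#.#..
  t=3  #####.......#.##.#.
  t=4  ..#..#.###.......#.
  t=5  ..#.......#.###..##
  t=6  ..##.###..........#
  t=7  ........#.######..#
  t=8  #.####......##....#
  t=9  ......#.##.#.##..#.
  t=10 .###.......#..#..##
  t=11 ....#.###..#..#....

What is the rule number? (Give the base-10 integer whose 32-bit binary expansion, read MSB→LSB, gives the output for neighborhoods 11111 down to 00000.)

2703234457

  ##### -> #   bit 31 = 1  t=0,i=3
  ####. -> .   bit 30 = 0  t=0,i=5
  ###.# -> #   bit 29 = 1  t=0,i=6
  ###.. -> .   bit 28 = 0  t=3,i=4
  ##.## -> .   bit 27 = 0  t=0,i=7
  ##.#. -> .   bit 26 = 0  t=1,i=5
  ##..# -> .   bit 25 = 0  t=1,i=17
  ##... -> #   bit 24 = 1  t=0,i=16
  #.### -> .   bit 23 = 0  t=2,i=9
  #.##. -> .   bit 22 = 0  t=0,i=8
  #.#.# -> #   bit 21 = 1  t=2,i=14
  #.#.. -> .   bit 20 = 0  t=1,i=6
  #..## -> .   bit 19 = 0  t=1,i=18
  #..#. -> .   bit 18 = 0  t=4,i=4
  #...# -> .   bit 17 = 0  t=4,i=0
  #.... -> .   bit 16 = 0  t=0,i=17
  .#### -> .   bit 15 = 0  t=0,i=2
  .###. -> .   bit 14 = 0  t=4,i=8
  .##.# -> .   bit 13 = 0  t=0,i=9
  .##.. -> #   bit 12 = 1  t=0,i=15
  .#.## -> .   bit 11 = 0  t=2,i=8
  .#.#. -> #   bit 10 = 1  t=2,i=15
  .#..# -> .   bit 9 = 0  t=4,i=3
  .#... -> #   bit 8 = 1  t=1,i=7
  ..### -> #   bit 7 = 1  t=0,i=1
  ..##. -> .   bit 6 = 0  t=1,i=0
  ..#.# -> .   bit 5 = 0  t=2,i=7
  ..#.. -> #   bit 4 = 1  t=4,i=2
  ...## -> #   bit 3 = 1  t=0,i=0
  ...#. -> .   bit 2 = 0  t=2,i=6
  ....# -> .   bit 1 = 0  t=0,i=18
  ..... -> #   bit 0 = 1  t=1,i=9
  bits 10100001001000000001010110011001 = 2703234457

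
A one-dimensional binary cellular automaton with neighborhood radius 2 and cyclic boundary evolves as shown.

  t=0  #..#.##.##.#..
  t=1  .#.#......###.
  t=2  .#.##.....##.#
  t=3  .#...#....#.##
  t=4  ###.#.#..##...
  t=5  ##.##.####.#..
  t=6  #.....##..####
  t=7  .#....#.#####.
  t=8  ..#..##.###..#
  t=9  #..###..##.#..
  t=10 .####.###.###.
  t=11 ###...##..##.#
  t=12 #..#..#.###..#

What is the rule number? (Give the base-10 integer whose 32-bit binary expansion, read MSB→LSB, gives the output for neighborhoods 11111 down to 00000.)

  nb #####: next=#  (t=6,i=12, bit31=1)
  nb ####.: next=.  (t=5,i=8, bit30=0)
  nb ###.#: next=.  (t=4,i=2, bit29=0)
  nb ###..: next=.  (t=1,i=12, bit28=0)
  nb ##.##: next=.  (t=0,i=7, bit27=0)
  nb ##.#.: next=#  (t=0,i=10, bit26=1)
  nb ##..#: next=#  (t=1,i=13, bit25=1)
  nb ##...: next=#  (t=2,i=5, bit24=1)
  nb #.###: next=#  (t=5,i=6, bit23=1)
  nb #.##.: next=.  (t=0,i=5, bit22=0)
  nb #.#.#: next=#  (t=2,i=1, bit21=1)
  nb #.#..: next=#  (t=0,i=11, bit20=1)
  nb #..##: next=#  (t=4,i=8, bit19=1)
  nb #..#.: next=.  (t=0,i=2, bit18=0)
  nb #...#: next=.  (t=3,i=3, bit17=0)
  nb #....: next=.  (t=1,i=5, bit16=0)
  nb .####: next=#  (t=5,i=7, bit15=1)
  nb .###.: next=#  (t=1,i=11, bit14=1)
  nb .##.#: next=.  (t=0,i=6, bit13=0)
  nb .##..: next=.  (t=2,i=4, bit12=0)
  nb .#.##: next=.  (t=0,i=4, bit11=0)
  nb .#.#.: next=.  (t=1,i=2, bit10=0)
  nb .#..#: next=#  (t=0,i=1, bit9=1)
  nb .#...: next=#  (t=1,i=4, bit8=1)
  nb ..###: next=#  (t=1,i=10, bit7=1)
  nb ..##.: next=#  (t=2,i=10, bit6=1)
  nb ..#.#: next=#  (t=0,i=3, bit5=1)
  nb ..#..: next=.  (t=0,i=0, bit4=0)
  nb ...##: next=.  (t=1,i=9, bit3=0)
  nb ...#.: next=#  (t=3,i=4, bit2=1)
  nb ....#: next=.  (t=1,i=8, bit1=0)
  nb .....: next=.  (t=1,i=6, bit0=0)
  bits 10000111101110001100001111100100 = 2277032932

2277032932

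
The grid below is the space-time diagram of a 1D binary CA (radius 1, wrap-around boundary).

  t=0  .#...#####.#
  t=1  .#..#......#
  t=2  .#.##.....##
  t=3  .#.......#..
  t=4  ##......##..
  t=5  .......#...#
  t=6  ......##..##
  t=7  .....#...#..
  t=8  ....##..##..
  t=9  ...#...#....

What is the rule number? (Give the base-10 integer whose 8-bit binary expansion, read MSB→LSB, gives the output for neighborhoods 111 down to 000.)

  ###|.  b7=0 t=0,i=6
  ##.|.  b6=0 t=0,i=9
  #.#|.  b5=0 t=0,i=0
  #..|.  b4=0 t=0,i=2
  .##|.  b3=0 t=0,i=5
  .#.|#  b2=1 t=0,i=1
  ..#|#  b1=1 t=0,i=4
  ...|.  b0=0 t=0,i=3
  bits 00000110 = 6

6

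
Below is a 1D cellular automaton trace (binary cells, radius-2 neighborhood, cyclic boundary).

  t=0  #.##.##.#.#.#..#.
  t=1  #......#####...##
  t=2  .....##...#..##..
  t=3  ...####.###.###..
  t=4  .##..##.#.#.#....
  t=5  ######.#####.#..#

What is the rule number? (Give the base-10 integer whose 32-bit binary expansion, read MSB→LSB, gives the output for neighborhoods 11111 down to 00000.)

1722422654

  nb #####: next=.  (t=1,i=9, bit31=0)
  nb ####.: next=#  (t=1,i=10, bit30=1)
  nb ###.#: next=#  (t=3,i=6, bit29=1)
  nb ###..: next=.  (t=1,i=0, bit28=0)
  nb ##.##: next=.  (t=0,i=4, bit27=0)
  nb ##.#.: next=#  (t=0,i=7, bit26=1)
  nb ##..#: next=#  (t=4,i=3, bit25=1)
  nb ##...: next=.  (t=1,i=1, bit24=0)
  nb #.###: next=#  (t=3,i=8, bit23=1)
  nb #.##.: next=.  (t=0,i=2, bit22=0)
  nb #.#.#: next=#  (t=0,i=0, bit21=1)
  nb #.#..: next=.  (t=0,i=12, bit20=0)
  nb #..##: next=#  (t=2,i=12, bit19=1)
  nb #..#.: next=.  (t=0,i=14, bit18=0)
  nb #...#: next=#  (t=1,i=13, bit17=1)
  nb #....: next=.  (t=1,i=2, bit16=0)
  nb .####: next=.  (t=1,i=8, bit15=0)
  nb .###.: next=.  (t=1,i=16, bit14=0)
  nb .##.#: next=.  (t=0,i=3, bit13=0)
  nb .##..: next=#  (t=2,i=6, bit12=1)
  nb .#.##: next=.  (t=0,i=1, bit11=0)
  nb .#.#.: next=#  (t=0,i=9, bit10=1)
  nb .#..#: next=.  (t=0,i=13, bit9=0)
  nb .#...: next=#  (t=4,i=13, bit8=1)
  nb ..###: next=.  (t=1,i=7, bit7=0)
  nb ..##.: next=#  (t=2,i=5, bit6=1)
  nb ..#.#: next=#  (t=0,i=15, bit5=1)
  nb ..#..: next=#  (t=2,i=10, bit4=1)
  nb ...##: next=#  (t=1,i=6, bit3=1)
  nb ...#.: next=#  (t=2,i=9, bit2=1)
  nb ....#: next=#  (t=1,i=5, bit1=1)
  nb .....: next=.  (t=1,i=3, bit0=0)
  bits 01100110101010100001010101111110 = 1722422654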